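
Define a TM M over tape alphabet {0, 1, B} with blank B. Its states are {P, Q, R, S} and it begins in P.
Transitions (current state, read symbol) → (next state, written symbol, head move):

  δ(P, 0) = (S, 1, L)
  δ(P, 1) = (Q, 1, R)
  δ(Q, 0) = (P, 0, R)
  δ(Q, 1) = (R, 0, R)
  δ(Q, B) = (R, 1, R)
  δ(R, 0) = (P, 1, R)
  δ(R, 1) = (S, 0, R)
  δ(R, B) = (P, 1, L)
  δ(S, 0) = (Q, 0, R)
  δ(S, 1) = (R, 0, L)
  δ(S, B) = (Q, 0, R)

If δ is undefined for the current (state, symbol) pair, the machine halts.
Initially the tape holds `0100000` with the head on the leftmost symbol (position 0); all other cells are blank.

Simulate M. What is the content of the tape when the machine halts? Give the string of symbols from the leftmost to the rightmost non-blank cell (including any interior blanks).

state=P head=0 tape=BBB[0]100000   (P,0)→(S,1,L)
state=S head=-1 tape=BB[B]1100000   (S,B)→(Q,0,R)
state=Q head=0 tape=BB0[1]100000   (Q,1)→(R,0,R)
state=R head=1 tape=BB00[1]00000   (R,1)→(S,0,R)
state=S head=2 tape=BB000[0]0000   (S,0)→(Q,0,R)
state=Q head=3 tape=BB0000[0]000   (Q,0)→(P,0,R)
state=P head=4 tape=BB00000[0]00   (P,0)→(S,1,L)
state=S head=3 tape=BB0000[0]100   (S,0)→(Q,0,R)
state=Q head=4 tape=BB00000[1]00   (Q,1)→(R,0,R)
state=R head=5 tape=BB000000[0]0   (R,0)→(P,1,R)
state=P head=6 tape=BB0000001[0]   (P,0)→(S,1,L)
state=S head=5 tape=BB000000[1]1   (S,1)→(R,0,L)
state=R head=4 tape=BB00000[0]01   (R,0)→(P,1,R)
state=P head=5 tape=BB000001[0]1   (P,0)→(S,1,L)
state=S head=4 tape=BB00000[1]11   (S,1)→(R,0,L)
state=R head=3 tape=BB0000[0]011   (R,0)→(P,1,R)
state=P head=4 tape=BB00001[0]11   (P,0)→(S,1,L)
state=S head=3 tape=BB0000[1]111   (S,1)→(R,0,L)
state=R head=2 tape=BB000[0]0111   (R,0)→(P,1,R)
state=P head=3 tape=BB0001[0]111   (P,0)→(S,1,L)
state=S head=2 tape=BB000[1]1111   (S,1)→(R,0,L)
state=R head=1 tape=BB00[0]01111   (R,0)→(P,1,R)
state=P head=2 tape=BB001[0]1111   (P,0)→(S,1,L)
state=S head=1 tape=BB00[1]11111   (S,1)→(R,0,L)
state=R head=0 tape=BB0[0]011111   (R,0)→(P,1,R)
state=P head=1 tape=BB01[0]11111   (P,0)→(S,1,L)
state=S head=0 tape=BB0[1]111111   (S,1)→(R,0,L)
state=R head=-1 tape=BB[0]0111111   (R,0)→(P,1,R)
state=P head=0 tape=BB1[0]111111   (P,0)→(S,1,L)
state=S head=-1 tape=BB[1]1111111   (S,1)→(R,0,L)
state=R head=-2 tape=B[B]01111111   (R,B)→(P,1,L)
state=P head=-3 tape=[B]101111111
The non-blank tape span at halt is 101111111.

101111111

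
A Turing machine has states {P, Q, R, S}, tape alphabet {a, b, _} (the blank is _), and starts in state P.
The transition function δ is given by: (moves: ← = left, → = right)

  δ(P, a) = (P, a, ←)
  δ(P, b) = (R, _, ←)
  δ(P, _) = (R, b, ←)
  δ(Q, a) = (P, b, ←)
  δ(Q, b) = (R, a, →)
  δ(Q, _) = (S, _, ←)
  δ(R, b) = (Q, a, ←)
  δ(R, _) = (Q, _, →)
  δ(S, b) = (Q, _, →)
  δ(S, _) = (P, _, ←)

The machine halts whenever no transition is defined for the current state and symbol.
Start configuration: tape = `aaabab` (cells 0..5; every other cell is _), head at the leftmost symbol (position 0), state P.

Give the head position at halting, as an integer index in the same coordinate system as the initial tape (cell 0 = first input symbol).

state=P head=0 tape=__[a]aabab   (P,a)→(P,a,←)
state=P head=-1 tape=_[_]aaabab   (P,_)→(R,b,←)
state=R head=-2 tape=[_]baaabab   (R,_)→(Q,_,→)
state=Q head=-1 tape=_[b]aaabab   (Q,b)→(R,a,→)
state=R head=0 tape=_a[a]aabab
At halt the head is at cell 0.

0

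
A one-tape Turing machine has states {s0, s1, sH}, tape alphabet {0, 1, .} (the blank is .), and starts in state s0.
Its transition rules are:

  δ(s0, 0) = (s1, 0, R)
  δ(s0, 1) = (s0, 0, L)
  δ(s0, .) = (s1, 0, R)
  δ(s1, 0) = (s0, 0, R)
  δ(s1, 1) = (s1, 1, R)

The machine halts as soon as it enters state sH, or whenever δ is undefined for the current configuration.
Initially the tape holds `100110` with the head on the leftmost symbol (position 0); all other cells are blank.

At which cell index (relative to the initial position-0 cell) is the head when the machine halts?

6

s0 | .[1]00110.   read 1 → write 0, move L, go to s0
s0 | [.]000110.   read . → write 0, move R, go to s1
s1 | 0[0]00110.   read 0 → write 0, move R, go to s0
s0 | 00[0]0110.   read 0 → write 0, move R, go to s1
s1 | 000[0]110.   read 0 → write 0, move R, go to s0
s0 | 0000[1]10.   read 1 → write 0, move L, go to s0
s0 | 000[0]010.   read 0 → write 0, move R, go to s1
s1 | 0000[0]10.   read 0 → write 0, move R, go to s0
s0 | 00000[1]0.   read 1 → write 0, move L, go to s0
s0 | 0000[0]00.   read 0 → write 0, move R, go to s1
s1 | 00000[0]0.   read 0 → write 0, move R, go to s0
s0 | 000000[0].   read 0 → write 0, move R, go to s1
s1 | 0000000[.]
At halt the head is at cell 6.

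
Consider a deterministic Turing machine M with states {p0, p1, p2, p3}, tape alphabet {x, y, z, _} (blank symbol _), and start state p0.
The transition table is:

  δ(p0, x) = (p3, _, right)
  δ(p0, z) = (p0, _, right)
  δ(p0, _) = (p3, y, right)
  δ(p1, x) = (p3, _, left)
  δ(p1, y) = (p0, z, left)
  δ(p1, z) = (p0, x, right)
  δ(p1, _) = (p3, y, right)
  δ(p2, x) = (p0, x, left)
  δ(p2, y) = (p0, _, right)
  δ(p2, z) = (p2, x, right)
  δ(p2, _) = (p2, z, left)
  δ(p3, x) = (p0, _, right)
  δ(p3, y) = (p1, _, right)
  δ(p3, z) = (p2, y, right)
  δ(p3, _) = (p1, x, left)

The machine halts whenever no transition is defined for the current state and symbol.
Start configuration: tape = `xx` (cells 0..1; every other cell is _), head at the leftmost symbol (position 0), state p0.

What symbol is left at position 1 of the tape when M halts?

y

p0 | [x]x__   read x → write _, move right, go to p3
p3 | _[x]__   read x → write _, move right, go to p0
p0 | __[_]_   read _ → write y, move right, go to p3
p3 | __y[_]   read _ → write x, move left, go to p1
p1 | __[y]x   read y → write z, move left, go to p0
p0 | _[_]zx   read _ → write y, move right, go to p3
p3 | _y[z]x   read z → write y, move right, go to p2
p2 | _yy[x]   read x → write x, move left, go to p0
p0 | _y[y]x
Cell 1 holds y when M halts.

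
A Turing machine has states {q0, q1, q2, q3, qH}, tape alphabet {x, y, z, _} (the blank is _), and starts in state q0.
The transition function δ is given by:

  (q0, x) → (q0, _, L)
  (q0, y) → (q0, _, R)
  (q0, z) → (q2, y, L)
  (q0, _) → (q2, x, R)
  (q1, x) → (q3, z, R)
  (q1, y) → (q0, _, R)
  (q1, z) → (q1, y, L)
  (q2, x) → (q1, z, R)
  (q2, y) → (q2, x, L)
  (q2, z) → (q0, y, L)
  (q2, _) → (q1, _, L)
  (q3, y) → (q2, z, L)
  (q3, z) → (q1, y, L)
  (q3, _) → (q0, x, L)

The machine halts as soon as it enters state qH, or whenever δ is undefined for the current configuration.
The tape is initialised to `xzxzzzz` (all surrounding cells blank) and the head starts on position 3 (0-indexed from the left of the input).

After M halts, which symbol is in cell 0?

y

state=q0 head=3 tape=__xzx[z]zzz   (q0,z)→(q2,y,L)
state=q2 head=2 tape=__xz[x]yzzz   (q2,x)→(q1,z,R)
state=q1 head=3 tape=__xzz[y]zzz   (q1,y)→(q0,_,R)
state=q0 head=4 tape=__xzz_[z]zz   (q0,z)→(q2,y,L)
state=q2 head=3 tape=__xzz[_]yzz   (q2,_)→(q1,_,L)
state=q1 head=2 tape=__xz[z]_yzz   (q1,z)→(q1,y,L)
state=q1 head=1 tape=__x[z]y_yzz   (q1,z)→(q1,y,L)
state=q1 head=0 tape=__[x]yy_yzz   (q1,x)→(q3,z,R)
state=q3 head=1 tape=__z[y]y_yzz   (q3,y)→(q2,z,L)
state=q2 head=0 tape=__[z]zy_yzz   (q2,z)→(q0,y,L)
state=q0 head=-1 tape=_[_]yzy_yzz   (q0,_)→(q2,x,R)
state=q2 head=0 tape=_x[y]zy_yzz   (q2,y)→(q2,x,L)
state=q2 head=-1 tape=_[x]xzy_yzz   (q2,x)→(q1,z,R)
state=q1 head=0 tape=_z[x]zy_yzz   (q1,x)→(q3,z,R)
state=q3 head=1 tape=_zz[z]y_yzz   (q3,z)→(q1,y,L)
state=q1 head=0 tape=_z[z]yy_yzz   (q1,z)→(q1,y,L)
state=q1 head=-1 tape=_[z]yyy_yzz   (q1,z)→(q1,y,L)
state=q1 head=-2 tape=[_]yyyy_yzz
Cell 0 holds y when M halts.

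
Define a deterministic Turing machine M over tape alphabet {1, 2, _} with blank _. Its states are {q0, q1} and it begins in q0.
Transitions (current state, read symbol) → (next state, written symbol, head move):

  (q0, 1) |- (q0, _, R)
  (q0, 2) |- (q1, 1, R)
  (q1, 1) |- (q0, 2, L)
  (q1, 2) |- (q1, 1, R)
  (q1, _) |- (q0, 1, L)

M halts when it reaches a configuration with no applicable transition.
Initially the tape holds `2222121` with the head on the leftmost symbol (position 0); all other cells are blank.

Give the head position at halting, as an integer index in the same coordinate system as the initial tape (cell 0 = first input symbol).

8

state=q0 head=0 tape=[2]222121__   (q0,2)→(q1,1,R)
state=q1 head=1 tape=1[2]22121__   (q1,2)→(q1,1,R)
state=q1 head=2 tape=11[2]2121__   (q1,2)→(q1,1,R)
state=q1 head=3 tape=111[2]121__   (q1,2)→(q1,1,R)
state=q1 head=4 tape=1111[1]21__   (q1,1)→(q0,2,L)
state=q0 head=3 tape=111[1]221__   (q0,1)→(q0,_,R)
state=q0 head=4 tape=111_[2]21__   (q0,2)→(q1,1,R)
state=q1 head=5 tape=111_1[2]1__   (q1,2)→(q1,1,R)
state=q1 head=6 tape=111_11[1]__   (q1,1)→(q0,2,L)
state=q0 head=5 tape=111_1[1]2__   (q0,1)→(q0,_,R)
state=q0 head=6 tape=111_1_[2]__   (q0,2)→(q1,1,R)
state=q1 head=7 tape=111_1_1[_]_   (q1,_)→(q0,1,L)
state=q0 head=6 tape=111_1_[1]1_   (q0,1)→(q0,_,R)
state=q0 head=7 tape=111_1__[1]_   (q0,1)→(q0,_,R)
state=q0 head=8 tape=111_1___[_]
At halt the head is at cell 8.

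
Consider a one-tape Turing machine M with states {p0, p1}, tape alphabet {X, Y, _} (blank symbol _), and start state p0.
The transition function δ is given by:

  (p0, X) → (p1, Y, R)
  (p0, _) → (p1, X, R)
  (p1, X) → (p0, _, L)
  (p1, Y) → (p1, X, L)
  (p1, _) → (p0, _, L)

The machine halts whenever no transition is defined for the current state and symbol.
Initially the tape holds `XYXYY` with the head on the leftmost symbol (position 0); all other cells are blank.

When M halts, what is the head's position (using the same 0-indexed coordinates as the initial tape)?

-2

state=p0 head=0 tape=__[X]YXYY   (p0,X)→(p1,Y,R)
state=p1 head=1 tape=__Y[Y]XYY   (p1,Y)→(p1,X,L)
state=p1 head=0 tape=__[Y]XXYY   (p1,Y)→(p1,X,L)
state=p1 head=-1 tape=_[_]XXXYY   (p1,_)→(p0,_,L)
state=p0 head=-2 tape=[_]_XXXYY   (p0,_)→(p1,X,R)
state=p1 head=-1 tape=X[_]XXXYY   (p1,_)→(p0,_,L)
state=p0 head=-2 tape=[X]_XXXYY   (p0,X)→(p1,Y,R)
state=p1 head=-1 tape=Y[_]XXXYY   (p1,_)→(p0,_,L)
state=p0 head=-2 tape=[Y]_XXXYY
At halt the head is at cell -2.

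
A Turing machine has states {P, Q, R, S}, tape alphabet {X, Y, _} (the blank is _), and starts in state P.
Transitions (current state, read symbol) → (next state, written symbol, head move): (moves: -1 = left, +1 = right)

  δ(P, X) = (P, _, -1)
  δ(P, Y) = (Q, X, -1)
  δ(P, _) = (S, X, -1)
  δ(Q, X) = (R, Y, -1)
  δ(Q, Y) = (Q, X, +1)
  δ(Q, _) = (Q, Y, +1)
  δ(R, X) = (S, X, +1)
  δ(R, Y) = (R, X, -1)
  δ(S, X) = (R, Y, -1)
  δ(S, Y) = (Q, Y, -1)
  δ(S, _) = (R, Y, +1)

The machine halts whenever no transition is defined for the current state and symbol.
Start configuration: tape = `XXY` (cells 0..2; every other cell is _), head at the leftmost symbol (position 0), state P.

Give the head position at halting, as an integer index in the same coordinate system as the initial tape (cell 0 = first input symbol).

state=P head=0 tape=___[X]XY   (P,X)→(P,_,-1)
state=P head=-1 tape=__[_]_XY   (P,_)→(S,X,-1)
state=S head=-2 tape=_[_]X_XY   (S,_)→(R,Y,+1)
state=R head=-1 tape=_Y[X]_XY   (R,X)→(S,X,+1)
state=S head=0 tape=_YX[_]XY   (S,_)→(R,Y,+1)
state=R head=1 tape=_YXY[X]Y   (R,X)→(S,X,+1)
state=S head=2 tape=_YXYX[Y]   (S,Y)→(Q,Y,-1)
state=Q head=1 tape=_YXY[X]Y   (Q,X)→(R,Y,-1)
state=R head=0 tape=_YX[Y]YY   (R,Y)→(R,X,-1)
state=R head=-1 tape=_Y[X]XYY   (R,X)→(S,X,+1)
state=S head=0 tape=_YX[X]YY   (S,X)→(R,Y,-1)
state=R head=-1 tape=_Y[X]YYY   (R,X)→(S,X,+1)
state=S head=0 tape=_YX[Y]YY   (S,Y)→(Q,Y,-1)
state=Q head=-1 tape=_Y[X]YYY   (Q,X)→(R,Y,-1)
state=R head=-2 tape=_[Y]YYYY   (R,Y)→(R,X,-1)
state=R head=-3 tape=[_]XYYYY
At halt the head is at cell -3.

-3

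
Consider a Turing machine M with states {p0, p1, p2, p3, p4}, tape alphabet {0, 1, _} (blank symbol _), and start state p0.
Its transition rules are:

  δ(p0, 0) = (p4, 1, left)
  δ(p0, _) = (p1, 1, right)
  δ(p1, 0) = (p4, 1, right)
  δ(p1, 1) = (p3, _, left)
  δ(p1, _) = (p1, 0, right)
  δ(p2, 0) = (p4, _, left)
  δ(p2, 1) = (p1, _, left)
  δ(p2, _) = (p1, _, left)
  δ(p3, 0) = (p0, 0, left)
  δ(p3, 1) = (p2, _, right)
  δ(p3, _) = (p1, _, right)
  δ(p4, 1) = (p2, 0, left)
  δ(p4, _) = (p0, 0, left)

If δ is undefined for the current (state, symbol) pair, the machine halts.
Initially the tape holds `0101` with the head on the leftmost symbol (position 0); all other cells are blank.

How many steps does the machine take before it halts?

15

state=p0 head=0 tape=___[0]101   (p0,0)→(p4,1,left)
state=p4 head=-1 tape=__[_]1101   (p4,_)→(p0,0,left)
state=p0 head=-2 tape=_[_]01101   (p0,_)→(p1,1,right)
state=p1 head=-1 tape=_1[0]1101   (p1,0)→(p4,1,right)
state=p4 head=0 tape=_11[1]101   (p4,1)→(p2,0,left)
state=p2 head=-1 tape=_1[1]0101   (p2,1)→(p1,_,left)
state=p1 head=-2 tape=_[1]_0101   (p1,1)→(p3,_,left)
state=p3 head=-3 tape=[_]__0101   (p3,_)→(p1,_,right)
state=p1 head=-2 tape=_[_]_0101   (p1,_)→(p1,0,right)
state=p1 head=-1 tape=_0[_]0101   (p1,_)→(p1,0,right)
state=p1 head=0 tape=_00[0]101   (p1,0)→(p4,1,right)
state=p4 head=1 tape=_001[1]01   (p4,1)→(p2,0,left)
state=p2 head=0 tape=_00[1]001   (p2,1)→(p1,_,left)
state=p1 head=-1 tape=_0[0]_001   (p1,0)→(p4,1,right)
state=p4 head=0 tape=_01[_]001   (p4,_)→(p0,0,left)
state=p0 head=-1 tape=_0[1]0001
M halts after 15 transitions.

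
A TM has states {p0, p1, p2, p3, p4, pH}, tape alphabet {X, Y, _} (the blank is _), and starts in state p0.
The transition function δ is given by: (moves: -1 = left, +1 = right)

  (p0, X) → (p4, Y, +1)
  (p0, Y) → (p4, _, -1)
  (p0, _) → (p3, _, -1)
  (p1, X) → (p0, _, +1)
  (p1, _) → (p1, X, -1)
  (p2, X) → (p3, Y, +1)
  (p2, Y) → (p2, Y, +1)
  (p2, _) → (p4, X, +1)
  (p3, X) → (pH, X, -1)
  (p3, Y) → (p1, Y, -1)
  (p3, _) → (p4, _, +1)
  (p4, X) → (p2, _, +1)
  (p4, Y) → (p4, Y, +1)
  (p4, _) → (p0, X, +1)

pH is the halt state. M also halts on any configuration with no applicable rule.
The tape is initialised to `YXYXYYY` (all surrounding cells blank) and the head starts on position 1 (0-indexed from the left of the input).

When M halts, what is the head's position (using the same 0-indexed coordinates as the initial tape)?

7

state=p0 head=1 tape=Y[X]YXYYY___   (p0,X)→(p4,Y,+1)
state=p4 head=2 tape=YY[Y]XYYY___   (p4,Y)→(p4,Y,+1)
state=p4 head=3 tape=YYY[X]YYY___   (p4,X)→(p2,_,+1)
state=p2 head=4 tape=YYY_[Y]YY___   (p2,Y)→(p2,Y,+1)
state=p2 head=5 tape=YYY_Y[Y]Y___   (p2,Y)→(p2,Y,+1)
state=p2 head=6 tape=YYY_YY[Y]___   (p2,Y)→(p2,Y,+1)
state=p2 head=7 tape=YYY_YYY[_]__   (p2,_)→(p4,X,+1)
state=p4 head=8 tape=YYY_YYYX[_]_   (p4,_)→(p0,X,+1)
state=p0 head=9 tape=YYY_YYYXX[_]   (p0,_)→(p3,_,-1)
state=p3 head=8 tape=YYY_YYYX[X]_   (p3,X)→(pH,X,-1)
state=pH head=7 tape=YYY_YYY[X]X_
At halt the head is at cell 7.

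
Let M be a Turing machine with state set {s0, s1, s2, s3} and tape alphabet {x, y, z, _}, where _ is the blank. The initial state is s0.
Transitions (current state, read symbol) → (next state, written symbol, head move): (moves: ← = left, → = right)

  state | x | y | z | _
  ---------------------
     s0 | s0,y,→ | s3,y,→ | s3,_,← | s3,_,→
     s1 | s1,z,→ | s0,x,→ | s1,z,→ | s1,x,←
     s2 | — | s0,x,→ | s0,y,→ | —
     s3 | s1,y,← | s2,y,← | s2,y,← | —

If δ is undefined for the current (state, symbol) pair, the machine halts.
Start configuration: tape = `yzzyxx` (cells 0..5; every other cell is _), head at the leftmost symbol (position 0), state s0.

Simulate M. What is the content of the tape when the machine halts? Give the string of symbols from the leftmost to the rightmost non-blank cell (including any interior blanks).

xxxxxy

s0 | [y]zzyxx_   read y → write y, move →, go to s3
s3 | y[z]zyxx_   read z → write y, move ←, go to s2
s2 | [y]yzyxx_   read y → write x, move →, go to s0
s0 | x[y]zyxx_   read y → write y, move →, go to s3
s3 | xy[z]yxx_   read z → write y, move ←, go to s2
s2 | x[y]yyxx_   read y → write x, move →, go to s0
s0 | xx[y]yxx_   read y → write y, move →, go to s3
s3 | xxy[y]xx_   read y → write y, move ←, go to s2
s2 | xx[y]yxx_   read y → write x, move →, go to s0
s0 | xxx[y]xx_   read y → write y, move →, go to s3
s3 | xxxy[x]x_   read x → write y, move ←, go to s1
s1 | xxx[y]yx_   read y → write x, move →, go to s0
s0 | xxxx[y]x_   read y → write y, move →, go to s3
s3 | xxxxy[x]_   read x → write y, move ←, go to s1
s1 | xxxx[y]y_   read y → write x, move →, go to s0
s0 | xxxxx[y]_   read y → write y, move →, go to s3
s3 | xxxxxy[_]
The non-blank tape span at halt is xxxxxy.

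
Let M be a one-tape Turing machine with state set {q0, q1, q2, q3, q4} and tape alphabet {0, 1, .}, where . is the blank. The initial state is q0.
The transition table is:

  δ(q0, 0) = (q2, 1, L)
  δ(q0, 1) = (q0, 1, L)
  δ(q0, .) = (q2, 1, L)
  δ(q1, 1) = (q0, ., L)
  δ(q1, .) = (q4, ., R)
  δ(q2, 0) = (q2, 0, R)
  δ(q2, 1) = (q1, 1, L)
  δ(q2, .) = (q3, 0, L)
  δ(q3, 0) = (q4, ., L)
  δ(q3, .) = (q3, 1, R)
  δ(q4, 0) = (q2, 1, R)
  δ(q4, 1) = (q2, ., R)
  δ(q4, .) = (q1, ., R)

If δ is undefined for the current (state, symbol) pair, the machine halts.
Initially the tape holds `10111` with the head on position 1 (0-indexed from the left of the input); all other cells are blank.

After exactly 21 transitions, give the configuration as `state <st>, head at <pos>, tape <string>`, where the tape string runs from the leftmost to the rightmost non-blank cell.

q0 | .1[0]111.   read 0 → write 1, move L, go to q2
q2 | .[1]1111.   read 1 → write 1, move L, go to q1
q1 | [.]11111.   read . → write ., move R, go to q4
q4 | .[1]1111.   read 1 → write ., move R, go to q2
q2 | ..[1]111.   read 1 → write 1, move L, go to q1
q1 | .[.]1111.   read . → write ., move R, go to q4
q4 | ..[1]111.   read 1 → write ., move R, go to q2
q2 | ...[1]11.   read 1 → write 1, move L, go to q1
q1 | ..[.]111.   read . → write ., move R, go to q4
q4 | ...[1]11.   read 1 → write ., move R, go to q2
q2 | ....[1]1.   read 1 → write 1, move L, go to q1
q1 | ...[.]11.   read . → write ., move R, go to q4
q4 | ....[1]1.   read 1 → write ., move R, go to q2
q2 | .....[1].   read 1 → write 1, move L, go to q1
q1 | ....[.]1.   read . → write ., move R, go to q4
q4 | .....[1].   read 1 → write ., move R, go to q2
q2 | ......[.]   read . → write 0, move L, go to q3
q3 | .....[.]0   read . → write 1, move R, go to q3
q3 | .....1[0]   read 0 → write ., move L, go to q4
q4 | .....[1].   read 1 → write ., move R, go to q2
q2 | ......[.]   read . → write 0, move L, go to q3
q3 | .....[.]0
After 21 steps: state q3, head at 4, tape 0.

state q3, head at 4, tape 0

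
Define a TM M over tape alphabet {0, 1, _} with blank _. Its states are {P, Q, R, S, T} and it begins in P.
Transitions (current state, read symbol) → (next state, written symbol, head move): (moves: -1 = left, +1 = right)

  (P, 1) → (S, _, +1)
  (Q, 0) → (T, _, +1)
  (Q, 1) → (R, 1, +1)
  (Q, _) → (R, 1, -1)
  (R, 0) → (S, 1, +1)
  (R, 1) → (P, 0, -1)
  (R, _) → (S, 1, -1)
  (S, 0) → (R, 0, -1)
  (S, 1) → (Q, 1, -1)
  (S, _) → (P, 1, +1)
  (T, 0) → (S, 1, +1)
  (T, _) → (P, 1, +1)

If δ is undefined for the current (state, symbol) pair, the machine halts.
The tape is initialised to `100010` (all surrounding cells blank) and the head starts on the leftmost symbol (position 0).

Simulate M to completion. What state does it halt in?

P

P | _____[1]00010   read 1 → write _, move +1, go to S
S | ______[0]0010   read 0 → write 0, move -1, go to R
R | _____[_]00010   read _ → write 1, move -1, go to S
S | ____[_]100010   read _ → write 1, move +1, go to P
P | ____1[1]00010   read 1 → write _, move +1, go to S
S | ____1_[0]0010   read 0 → write 0, move -1, go to R
R | ____1[_]00010   read _ → write 1, move -1, go to S
S | ____[1]100010   read 1 → write 1, move -1, go to Q
Q | ___[_]1100010   read _ → write 1, move -1, go to R
R | __[_]11100010   read _ → write 1, move -1, go to S
S | _[_]111100010   read _ → write 1, move +1, go to P
P | _1[1]11100010   read 1 → write _, move +1, go to S
S | _1_[1]1100010   read 1 → write 1, move -1, go to Q
Q | _1[_]11100010   read _ → write 1, move -1, go to R
R | _[1]111100010   read 1 → write 0, move -1, go to P
P | [_]0111100010
No transition is defined for (P, _); M halts in state P.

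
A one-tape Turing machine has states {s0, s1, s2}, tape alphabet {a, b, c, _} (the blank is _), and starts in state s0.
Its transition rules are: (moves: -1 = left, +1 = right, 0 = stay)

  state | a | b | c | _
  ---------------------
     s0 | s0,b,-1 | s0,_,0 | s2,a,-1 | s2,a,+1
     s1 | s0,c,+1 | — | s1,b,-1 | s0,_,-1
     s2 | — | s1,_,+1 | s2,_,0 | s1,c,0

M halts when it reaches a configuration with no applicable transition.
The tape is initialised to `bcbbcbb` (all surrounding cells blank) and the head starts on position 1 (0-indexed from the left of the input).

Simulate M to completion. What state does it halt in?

s1

state=s0 head=1 tape=__b[c]bbcbb   (s0,c)→(s2,a,-1)
state=s2 head=0 tape=__[b]abbcbb   (s2,b)→(s1,_,+1)
state=s1 head=1 tape=___[a]bbcbb   (s1,a)→(s0,c,+1)
state=s0 head=2 tape=___c[b]bcbb   (s0,b)→(s0,_,0)
state=s0 head=2 tape=___c[_]bcbb   (s0,_)→(s2,a,+1)
state=s2 head=3 tape=___ca[b]cbb   (s2,b)→(s1,_,+1)
state=s1 head=4 tape=___ca_[c]bb   (s1,c)→(s1,b,-1)
state=s1 head=3 tape=___ca[_]bbb   (s1,_)→(s0,_,-1)
state=s0 head=2 tape=___c[a]_bbb   (s0,a)→(s0,b,-1)
state=s0 head=1 tape=___[c]b_bbb   (s0,c)→(s2,a,-1)
state=s2 head=0 tape=__[_]ab_bbb   (s2,_)→(s1,c,0)
state=s1 head=0 tape=__[c]ab_bbb   (s1,c)→(s1,b,-1)
state=s1 head=-1 tape=_[_]bab_bbb   (s1,_)→(s0,_,-1)
state=s0 head=-2 tape=[_]_bab_bbb   (s0,_)→(s2,a,+1)
state=s2 head=-1 tape=a[_]bab_bbb   (s2,_)→(s1,c,0)
state=s1 head=-1 tape=a[c]bab_bbb   (s1,c)→(s1,b,-1)
state=s1 head=-2 tape=[a]bbab_bbb   (s1,a)→(s0,c,+1)
state=s0 head=-1 tape=c[b]bab_bbb   (s0,b)→(s0,_,0)
state=s0 head=-1 tape=c[_]bab_bbb   (s0,_)→(s2,a,+1)
state=s2 head=0 tape=ca[b]ab_bbb   (s2,b)→(s1,_,+1)
state=s1 head=1 tape=ca_[a]b_bbb   (s1,a)→(s0,c,+1)
state=s0 head=2 tape=ca_c[b]_bbb   (s0,b)→(s0,_,0)
state=s0 head=2 tape=ca_c[_]_bbb   (s0,_)→(s2,a,+1)
state=s2 head=3 tape=ca_ca[_]bbb   (s2,_)→(s1,c,0)
state=s1 head=3 tape=ca_ca[c]bbb   (s1,c)→(s1,b,-1)
state=s1 head=2 tape=ca_c[a]bbbb   (s1,a)→(s0,c,+1)
state=s0 head=3 tape=ca_cc[b]bbb   (s0,b)→(s0,_,0)
state=s0 head=3 tape=ca_cc[_]bbb   (s0,_)→(s2,a,+1)
state=s2 head=4 tape=ca_cca[b]bb   (s2,b)→(s1,_,+1)
state=s1 head=5 tape=ca_cca_[b]b
No transition is defined for (s1, b); M halts in state s1.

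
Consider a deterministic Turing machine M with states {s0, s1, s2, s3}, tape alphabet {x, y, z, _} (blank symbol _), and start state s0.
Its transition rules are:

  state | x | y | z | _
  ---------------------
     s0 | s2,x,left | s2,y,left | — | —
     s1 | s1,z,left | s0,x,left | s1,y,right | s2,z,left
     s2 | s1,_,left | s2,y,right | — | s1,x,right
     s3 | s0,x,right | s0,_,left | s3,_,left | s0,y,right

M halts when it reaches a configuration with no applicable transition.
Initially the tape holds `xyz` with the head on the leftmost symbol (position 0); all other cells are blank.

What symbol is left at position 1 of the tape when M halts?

state=s0 head=0 tape=_____[x]yz   (s0,x)→(s2,x,left)
state=s2 head=-1 tape=____[_]xyz   (s2,_)→(s1,x,right)
state=s1 head=0 tape=____x[x]yz   (s1,x)→(s1,z,left)
state=s1 head=-1 tape=____[x]zyz   (s1,x)→(s1,z,left)
state=s1 head=-2 tape=___[_]zzyz   (s1,_)→(s2,z,left)
state=s2 head=-3 tape=__[_]zzzyz   (s2,_)→(s1,x,right)
state=s1 head=-2 tape=__x[z]zzyz   (s1,z)→(s1,y,right)
state=s1 head=-1 tape=__xy[z]zyz   (s1,z)→(s1,y,right)
state=s1 head=0 tape=__xyy[z]yz   (s1,z)→(s1,y,right)
state=s1 head=1 tape=__xyyy[y]z   (s1,y)→(s0,x,left)
state=s0 head=0 tape=__xyy[y]xz   (s0,y)→(s2,y,left)
state=s2 head=-1 tape=__xy[y]yxz   (s2,y)→(s2,y,right)
state=s2 head=0 tape=__xyy[y]xz   (s2,y)→(s2,y,right)
state=s2 head=1 tape=__xyyy[x]z   (s2,x)→(s1,_,left)
state=s1 head=0 tape=__xyy[y]_z   (s1,y)→(s0,x,left)
state=s0 head=-1 tape=__xy[y]x_z   (s0,y)→(s2,y,left)
state=s2 head=-2 tape=__x[y]yx_z   (s2,y)→(s2,y,right)
state=s2 head=-1 tape=__xy[y]x_z   (s2,y)→(s2,y,right)
state=s2 head=0 tape=__xyy[x]_z   (s2,x)→(s1,_,left)
state=s1 head=-1 tape=__xy[y]__z   (s1,y)→(s0,x,left)
state=s0 head=-2 tape=__x[y]x__z   (s0,y)→(s2,y,left)
state=s2 head=-3 tape=__[x]yx__z   (s2,x)→(s1,_,left)
state=s1 head=-4 tape=_[_]_yx__z   (s1,_)→(s2,z,left)
state=s2 head=-5 tape=[_]z_yx__z   (s2,_)→(s1,x,right)
state=s1 head=-4 tape=x[z]_yx__z   (s1,z)→(s1,y,right)
state=s1 head=-3 tape=xy[_]yx__z   (s1,_)→(s2,z,left)
state=s2 head=-4 tape=x[y]zyx__z   (s2,y)→(s2,y,right)
state=s2 head=-3 tape=xy[z]yx__z
Cell 1 holds _ when M halts.

_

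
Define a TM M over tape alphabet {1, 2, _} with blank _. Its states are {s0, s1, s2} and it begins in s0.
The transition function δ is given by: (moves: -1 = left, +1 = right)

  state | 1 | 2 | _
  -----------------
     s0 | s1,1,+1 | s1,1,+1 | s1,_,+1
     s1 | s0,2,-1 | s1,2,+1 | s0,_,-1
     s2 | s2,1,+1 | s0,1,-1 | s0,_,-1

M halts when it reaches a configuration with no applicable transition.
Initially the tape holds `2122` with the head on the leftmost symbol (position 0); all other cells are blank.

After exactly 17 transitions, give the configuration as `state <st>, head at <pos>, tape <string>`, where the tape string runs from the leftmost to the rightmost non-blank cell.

state s0, head at 3, tape 1221

s0 | [2]122_   read 2 → write 1, move +1, go to s1
s1 | 1[1]22_   read 1 → write 2, move -1, go to s0
s0 | [1]222_   read 1 → write 1, move +1, go to s1
s1 | 1[2]22_   read 2 → write 2, move +1, go to s1
s1 | 12[2]2_   read 2 → write 2, move +1, go to s1
s1 | 122[2]_   read 2 → write 2, move +1, go to s1
s1 | 1222[_]   read _ → write _, move -1, go to s0
s0 | 122[2]_   read 2 → write 1, move +1, go to s1
s1 | 1221[_]   read _ → write _, move -1, go to s0
s0 | 122[1]_   read 1 → write 1, move +1, go to s1
s1 | 1221[_]   read _ → write _, move -1, go to s0
s0 | 122[1]_   read 1 → write 1, move +1, go to s1
s1 | 1221[_]   read _ → write _, move -1, go to s0
s0 | 122[1]_   read 1 → write 1, move +1, go to s1
s1 | 1221[_]   read _ → write _, move -1, go to s0
s0 | 122[1]_   read 1 → write 1, move +1, go to s1
s1 | 1221[_]   read _ → write _, move -1, go to s0
s0 | 122[1]_
After 17 steps: state s0, head at 3, tape 1221.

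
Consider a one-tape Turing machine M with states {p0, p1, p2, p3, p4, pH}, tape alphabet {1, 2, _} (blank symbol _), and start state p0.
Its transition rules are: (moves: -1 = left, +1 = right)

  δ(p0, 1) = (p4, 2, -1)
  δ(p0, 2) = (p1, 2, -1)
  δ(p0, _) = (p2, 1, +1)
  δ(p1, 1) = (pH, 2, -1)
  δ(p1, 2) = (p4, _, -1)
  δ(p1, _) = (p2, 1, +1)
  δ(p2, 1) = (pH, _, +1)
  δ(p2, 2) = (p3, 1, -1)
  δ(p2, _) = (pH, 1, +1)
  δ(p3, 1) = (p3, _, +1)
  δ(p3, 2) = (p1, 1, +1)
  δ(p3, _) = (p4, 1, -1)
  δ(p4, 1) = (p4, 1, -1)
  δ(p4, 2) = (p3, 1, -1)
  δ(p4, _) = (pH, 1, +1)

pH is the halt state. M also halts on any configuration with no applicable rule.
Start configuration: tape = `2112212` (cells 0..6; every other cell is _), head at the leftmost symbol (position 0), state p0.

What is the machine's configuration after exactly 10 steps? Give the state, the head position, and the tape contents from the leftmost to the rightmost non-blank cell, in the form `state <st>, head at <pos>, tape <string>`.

state p4, head at 2, tape 1_12

state=p0 head=0 tape=_[2]112212   (p0,2)→(p1,2,-1)
state=p1 head=-1 tape=[_]2112212   (p1,_)→(p2,1,+1)
state=p2 head=0 tape=1[2]112212   (p2,2)→(p3,1,-1)
state=p3 head=-1 tape=[1]1112212   (p3,1)→(p3,_,+1)
state=p3 head=0 tape=_[1]112212   (p3,1)→(p3,_,+1)
state=p3 head=1 tape=__[1]12212   (p3,1)→(p3,_,+1)
state=p3 head=2 tape=___[1]2212   (p3,1)→(p3,_,+1)
state=p3 head=3 tape=____[2]212   (p3,2)→(p1,1,+1)
state=p1 head=4 tape=____1[2]12   (p1,2)→(p4,_,-1)
state=p4 head=3 tape=____[1]_12   (p4,1)→(p4,1,-1)
state=p4 head=2 tape=___[_]1_12
After 10 steps: state p4, head at 2, tape 1_12.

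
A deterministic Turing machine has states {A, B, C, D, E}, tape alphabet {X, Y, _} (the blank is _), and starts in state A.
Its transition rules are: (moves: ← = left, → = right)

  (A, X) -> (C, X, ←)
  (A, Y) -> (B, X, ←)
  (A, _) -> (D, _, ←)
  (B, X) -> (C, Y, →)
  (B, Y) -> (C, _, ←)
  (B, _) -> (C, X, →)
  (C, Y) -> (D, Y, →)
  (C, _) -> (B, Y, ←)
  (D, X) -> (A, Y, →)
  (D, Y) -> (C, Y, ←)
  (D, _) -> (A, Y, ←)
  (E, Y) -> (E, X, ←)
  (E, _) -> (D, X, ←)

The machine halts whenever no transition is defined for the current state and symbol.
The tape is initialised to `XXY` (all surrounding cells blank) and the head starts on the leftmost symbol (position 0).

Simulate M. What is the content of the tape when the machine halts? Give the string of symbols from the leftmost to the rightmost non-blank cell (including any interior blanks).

state=A head=0 tape=__[X]XY   (A,X)→(C,X,←)
state=C head=-1 tape=_[_]XXY   (C,_)→(B,Y,←)
state=B head=-2 tape=[_]YXXY   (B,_)→(C,X,→)
state=C head=-1 tape=X[Y]XXY   (C,Y)→(D,Y,→)
state=D head=0 tape=XY[X]XY   (D,X)→(A,Y,→)
state=A head=1 tape=XYY[X]Y   (A,X)→(C,X,←)
state=C head=0 tape=XY[Y]XY   (C,Y)→(D,Y,→)
state=D head=1 tape=XYY[X]Y   (D,X)→(A,Y,→)
state=A head=2 tape=XYYY[Y]   (A,Y)→(B,X,←)
state=B head=1 tape=XYY[Y]X   (B,Y)→(C,_,←)
state=C head=0 tape=XY[Y]_X   (C,Y)→(D,Y,→)
state=D head=1 tape=XYY[_]X   (D,_)→(A,Y,←)
state=A head=0 tape=XY[Y]YX   (A,Y)→(B,X,←)
state=B head=-1 tape=X[Y]XYX   (B,Y)→(C,_,←)
state=C head=-2 tape=[X]_XYX
The non-blank tape span at halt is X_XYX.

X_XYX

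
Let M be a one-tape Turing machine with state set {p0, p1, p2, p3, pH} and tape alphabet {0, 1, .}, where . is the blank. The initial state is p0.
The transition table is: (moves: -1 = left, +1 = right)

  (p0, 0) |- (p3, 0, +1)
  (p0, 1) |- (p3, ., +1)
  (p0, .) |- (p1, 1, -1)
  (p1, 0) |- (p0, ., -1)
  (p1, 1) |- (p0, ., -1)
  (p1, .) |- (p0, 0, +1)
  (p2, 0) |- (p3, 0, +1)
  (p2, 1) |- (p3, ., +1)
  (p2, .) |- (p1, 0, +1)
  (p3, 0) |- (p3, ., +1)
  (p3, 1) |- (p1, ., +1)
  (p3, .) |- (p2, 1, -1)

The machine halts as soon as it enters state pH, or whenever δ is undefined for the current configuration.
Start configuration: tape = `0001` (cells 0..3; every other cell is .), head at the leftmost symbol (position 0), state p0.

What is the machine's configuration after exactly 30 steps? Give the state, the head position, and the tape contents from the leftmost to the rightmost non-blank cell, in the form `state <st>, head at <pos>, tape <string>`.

p0 | ..[0]001..   read 0 → write 0, move +1, go to p3
p3 | ..0[0]01..   read 0 → write ., move +1, go to p3
p3 | ..0.[0]1..   read 0 → write ., move +1, go to p3
p3 | ..0..[1]..   read 1 → write ., move +1, go to p1
p1 | ..0...[.].   read . → write 0, move +1, go to p0
p0 | ..0...0[.]   read . → write 1, move -1, go to p1
p1 | ..0...[0]1   read 0 → write ., move -1, go to p0
p0 | ..0..[.].1   read . → write 1, move -1, go to p1
p1 | ..0.[.]1.1   read . → write 0, move +1, go to p0
p0 | ..0.0[1].1   read 1 → write ., move +1, go to p3
p3 | ..0.0.[.]1   read . → write 1, move -1, go to p2
p2 | ..0.0[.]11   read . → write 0, move +1, go to p1
p1 | ..0.00[1]1   read 1 → write ., move -1, go to p0
p0 | ..0.0[0].1   read 0 → write 0, move +1, go to p3
p3 | ..0.00[.]1   read . → write 1, move -1, go to p2
p2 | ..0.0[0]11   read 0 → write 0, move +1, go to p3
p3 | ..0.00[1]1   read 1 → write ., move +1, go to p1
p1 | ..0.00.[1]   read 1 → write ., move -1, go to p0
p0 | ..0.00[.].   read . → write 1, move -1, go to p1
p1 | ..0.0[0]1.   read 0 → write ., move -1, go to p0
p0 | ..0.[0].1.   read 0 → write 0, move +1, go to p3
p3 | ..0.0[.]1.   read . → write 1, move -1, go to p2
p2 | ..0.[0]11.   read 0 → write 0, move +1, go to p3
p3 | ..0.0[1]1.   read 1 → write ., move +1, go to p1
p1 | ..0.0.[1].   read 1 → write ., move -1, go to p0
p0 | ..0.0[.]..   read . → write 1, move -1, go to p1
p1 | ..0.[0]1..   read 0 → write ., move -1, go to p0
p0 | ..0[.].1..   read . → write 1, move -1, go to p1
p1 | ..[0]1.1..   read 0 → write ., move -1, go to p0
p0 | .[.].1.1..   read . → write 1, move -1, go to p1
p1 | [.]1.1.1..
After 30 steps: state p1, head at -2, tape 1.1.1.

state p1, head at -2, tape 1.1.1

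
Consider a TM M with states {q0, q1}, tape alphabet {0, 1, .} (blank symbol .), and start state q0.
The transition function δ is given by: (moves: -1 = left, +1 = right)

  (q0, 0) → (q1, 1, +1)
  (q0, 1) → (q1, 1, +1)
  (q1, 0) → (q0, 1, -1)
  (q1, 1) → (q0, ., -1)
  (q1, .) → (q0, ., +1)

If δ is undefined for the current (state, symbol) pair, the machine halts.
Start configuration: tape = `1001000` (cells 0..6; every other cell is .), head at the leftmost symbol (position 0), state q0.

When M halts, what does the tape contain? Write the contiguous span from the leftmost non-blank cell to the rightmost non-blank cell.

q0 | [1]001000..   read 1 → write 1, move +1, go to q1
q1 | 1[0]01000..   read 0 → write 1, move -1, go to q0
q0 | [1]101000..   read 1 → write 1, move +1, go to q1
q1 | 1[1]01000..   read 1 → write ., move -1, go to q0
q0 | [1].01000..   read 1 → write 1, move +1, go to q1
q1 | 1[.]01000..   read . → write ., move +1, go to q0
q0 | 1.[0]1000..   read 0 → write 1, move +1, go to q1
q1 | 1.1[1]000..   read 1 → write ., move -1, go to q0
q0 | 1.[1].000..   read 1 → write 1, move +1, go to q1
q1 | 1.1[.]000..   read . → write ., move +1, go to q0
q0 | 1.1.[0]00..   read 0 → write 1, move +1, go to q1
q1 | 1.1.1[0]0..   read 0 → write 1, move -1, go to q0
q0 | 1.1.[1]10..   read 1 → write 1, move +1, go to q1
q1 | 1.1.1[1]0..   read 1 → write ., move -1, go to q0
q0 | 1.1.[1].0..   read 1 → write 1, move +1, go to q1
q1 | 1.1.1[.]0..   read . → write ., move +1, go to q0
q0 | 1.1.1.[0]..   read 0 → write 1, move +1, go to q1
q1 | 1.1.1.1[.].   read . → write ., move +1, go to q0
q0 | 1.1.1.1.[.]
The non-blank tape span at halt is 1.1.1.1.

1.1.1.1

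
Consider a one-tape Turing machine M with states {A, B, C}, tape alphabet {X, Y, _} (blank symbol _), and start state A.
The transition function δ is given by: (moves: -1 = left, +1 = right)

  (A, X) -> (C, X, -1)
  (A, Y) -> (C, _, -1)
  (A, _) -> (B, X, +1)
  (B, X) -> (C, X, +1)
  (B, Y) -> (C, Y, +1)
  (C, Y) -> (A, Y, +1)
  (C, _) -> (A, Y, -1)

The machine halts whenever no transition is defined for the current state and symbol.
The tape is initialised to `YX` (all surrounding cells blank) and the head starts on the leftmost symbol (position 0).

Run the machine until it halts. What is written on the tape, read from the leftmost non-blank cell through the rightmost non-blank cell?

state=A head=0 tape=__[Y]X   (A,Y)→(C,_,-1)
state=C head=-1 tape=_[_]_X   (C,_)→(A,Y,-1)
state=A head=-2 tape=[_]Y_X   (A,_)→(B,X,+1)
state=B head=-1 tape=X[Y]_X   (B,Y)→(C,Y,+1)
state=C head=0 tape=XY[_]X   (C,_)→(A,Y,-1)
state=A head=-1 tape=X[Y]YX   (A,Y)→(C,_,-1)
state=C head=-2 tape=[X]_YX
The non-blank tape span at halt is X_YX.

X_YX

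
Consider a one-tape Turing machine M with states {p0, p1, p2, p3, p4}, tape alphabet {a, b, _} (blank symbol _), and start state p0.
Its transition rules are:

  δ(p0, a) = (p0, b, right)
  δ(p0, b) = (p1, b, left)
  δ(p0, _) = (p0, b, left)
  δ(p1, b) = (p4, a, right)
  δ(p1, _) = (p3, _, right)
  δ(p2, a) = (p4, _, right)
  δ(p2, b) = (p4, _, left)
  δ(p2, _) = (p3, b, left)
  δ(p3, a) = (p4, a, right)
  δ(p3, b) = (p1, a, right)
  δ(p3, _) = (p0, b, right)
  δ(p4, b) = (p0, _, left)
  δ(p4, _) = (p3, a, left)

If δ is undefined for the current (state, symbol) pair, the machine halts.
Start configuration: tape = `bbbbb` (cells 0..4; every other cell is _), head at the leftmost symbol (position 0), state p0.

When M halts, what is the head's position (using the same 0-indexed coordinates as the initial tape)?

p0 | _[b]bbbb   read b → write b, move left, go to p1
p1 | [_]bbbbb   read _ → write _, move right, go to p3
p3 | _[b]bbbb   read b → write a, move right, go to p1
p1 | _a[b]bbb   read b → write a, move right, go to p4
p4 | _aa[b]bb   read b → write _, move left, go to p0
p0 | _a[a]_bb   read a → write b, move right, go to p0
p0 | _ab[_]bb   read _ → write b, move left, go to p0
p0 | _a[b]bbb   read b → write b, move left, go to p1
p1 | _[a]bbbb
At halt the head is at cell 0.

0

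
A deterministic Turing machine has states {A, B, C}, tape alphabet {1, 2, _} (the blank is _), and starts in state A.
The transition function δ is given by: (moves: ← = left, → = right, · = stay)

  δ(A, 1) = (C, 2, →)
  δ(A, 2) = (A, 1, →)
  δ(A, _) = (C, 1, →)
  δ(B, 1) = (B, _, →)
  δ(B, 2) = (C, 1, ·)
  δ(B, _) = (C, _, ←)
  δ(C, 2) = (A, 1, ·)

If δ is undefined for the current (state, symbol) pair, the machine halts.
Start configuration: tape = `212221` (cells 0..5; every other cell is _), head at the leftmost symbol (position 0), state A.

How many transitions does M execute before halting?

8

A | [2]12221   read 2 → write 1, move →, go to A
A | 1[1]2221   read 1 → write 2, move →, go to C
C | 12[2]221   read 2 → write 1, move ·, go to A
A | 12[1]221   read 1 → write 2, move →, go to C
C | 122[2]21   read 2 → write 1, move ·, go to A
A | 122[1]21   read 1 → write 2, move →, go to C
C | 1222[2]1   read 2 → write 1, move ·, go to A
A | 1222[1]1   read 1 → write 2, move →, go to C
C | 12222[1]
M halts after 8 transitions.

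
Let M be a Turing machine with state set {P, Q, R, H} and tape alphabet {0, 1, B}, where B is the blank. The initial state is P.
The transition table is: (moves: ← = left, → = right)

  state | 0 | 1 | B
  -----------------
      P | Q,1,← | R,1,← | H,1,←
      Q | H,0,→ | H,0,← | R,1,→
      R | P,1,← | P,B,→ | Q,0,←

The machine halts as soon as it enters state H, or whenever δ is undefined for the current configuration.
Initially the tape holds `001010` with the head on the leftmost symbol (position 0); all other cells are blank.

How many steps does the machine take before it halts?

9

P | B[0]01010   read 0 → write 1, move ←, go to Q
Q | [B]101010   read B → write 1, move →, go to R
R | 1[1]01010   read 1 → write B, move →, go to P
P | 1B[0]1010   read 0 → write 1, move ←, go to Q
Q | 1[B]11010   read B → write 1, move →, go to R
R | 11[1]1010   read 1 → write B, move →, go to P
P | 11B[1]010   read 1 → write 1, move ←, go to R
R | 11[B]1010   read B → write 0, move ←, go to Q
Q | 1[1]01010   read 1 → write 0, move ←, go to H
H | [1]001010
M halts after 9 transitions.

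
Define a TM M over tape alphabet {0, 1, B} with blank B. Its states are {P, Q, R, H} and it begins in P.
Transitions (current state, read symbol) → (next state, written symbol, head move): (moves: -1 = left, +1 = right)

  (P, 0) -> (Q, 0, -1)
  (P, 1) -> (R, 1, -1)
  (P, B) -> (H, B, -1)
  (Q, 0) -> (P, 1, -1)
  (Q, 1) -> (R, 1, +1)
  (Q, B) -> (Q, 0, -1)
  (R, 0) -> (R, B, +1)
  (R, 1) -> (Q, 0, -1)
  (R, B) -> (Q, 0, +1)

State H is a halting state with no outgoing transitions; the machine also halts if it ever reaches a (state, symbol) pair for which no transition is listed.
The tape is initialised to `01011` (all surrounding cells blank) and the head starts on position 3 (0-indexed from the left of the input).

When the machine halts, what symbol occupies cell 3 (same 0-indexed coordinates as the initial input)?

B

state=P head=3 tape=010[1]1BB   (P,1)→(R,1,-1)
state=R head=2 tape=01[0]11BB   (R,0)→(R,B,+1)
state=R head=3 tape=01B[1]1BB   (R,1)→(Q,0,-1)
state=Q head=2 tape=01[B]01BB   (Q,B)→(Q,0,-1)
state=Q head=1 tape=0[1]001BB   (Q,1)→(R,1,+1)
state=R head=2 tape=01[0]01BB   (R,0)→(R,B,+1)
state=R head=3 tape=01B[0]1BB   (R,0)→(R,B,+1)
state=R head=4 tape=01BB[1]BB   (R,1)→(Q,0,-1)
state=Q head=3 tape=01B[B]0BB   (Q,B)→(Q,0,-1)
state=Q head=2 tape=01[B]00BB   (Q,B)→(Q,0,-1)
state=Q head=1 tape=0[1]000BB   (Q,1)→(R,1,+1)
state=R head=2 tape=01[0]00BB   (R,0)→(R,B,+1)
state=R head=3 tape=01B[0]0BB   (R,0)→(R,B,+1)
state=R head=4 tape=01BB[0]BB   (R,0)→(R,B,+1)
state=R head=5 tape=01BBB[B]B   (R,B)→(Q,0,+1)
state=Q head=6 tape=01BBB0[B]   (Q,B)→(Q,0,-1)
state=Q head=5 tape=01BBB[0]0   (Q,0)→(P,1,-1)
state=P head=4 tape=01BB[B]10   (P,B)→(H,B,-1)
state=H head=3 tape=01B[B]B10
Cell 3 holds B when M halts.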